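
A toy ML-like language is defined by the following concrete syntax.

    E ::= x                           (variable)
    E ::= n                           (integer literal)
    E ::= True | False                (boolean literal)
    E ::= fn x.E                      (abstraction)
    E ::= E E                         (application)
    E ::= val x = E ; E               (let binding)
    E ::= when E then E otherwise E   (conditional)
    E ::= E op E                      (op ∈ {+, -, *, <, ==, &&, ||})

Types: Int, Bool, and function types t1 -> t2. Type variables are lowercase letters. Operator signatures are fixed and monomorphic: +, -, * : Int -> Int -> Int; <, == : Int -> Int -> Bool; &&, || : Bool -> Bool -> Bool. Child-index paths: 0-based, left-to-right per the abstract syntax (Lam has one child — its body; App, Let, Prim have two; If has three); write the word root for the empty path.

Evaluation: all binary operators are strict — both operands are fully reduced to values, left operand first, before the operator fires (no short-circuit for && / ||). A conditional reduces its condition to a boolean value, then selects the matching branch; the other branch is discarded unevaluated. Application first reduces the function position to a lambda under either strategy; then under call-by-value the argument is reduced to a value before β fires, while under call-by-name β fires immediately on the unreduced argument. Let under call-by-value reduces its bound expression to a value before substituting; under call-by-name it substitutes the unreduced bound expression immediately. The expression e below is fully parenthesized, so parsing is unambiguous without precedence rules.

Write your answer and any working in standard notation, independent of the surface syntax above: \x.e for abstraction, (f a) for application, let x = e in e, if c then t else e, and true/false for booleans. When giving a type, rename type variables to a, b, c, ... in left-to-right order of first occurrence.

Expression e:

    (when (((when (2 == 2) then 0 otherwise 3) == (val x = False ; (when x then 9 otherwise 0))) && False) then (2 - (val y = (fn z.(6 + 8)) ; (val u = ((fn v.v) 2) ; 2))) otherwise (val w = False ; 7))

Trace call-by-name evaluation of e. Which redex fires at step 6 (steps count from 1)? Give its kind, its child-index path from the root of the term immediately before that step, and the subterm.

Derivation:
step 0: (if (((if (2 == 2) then 0 else 3) == (let x = false in (if x then 9 else 0))) && false) then (2 - (let y = (\z.(6 + 8)) in (let u = ((\v.v) 2) in 2))) else (let w = false in 7))
step 1: [delta@0.0.0.0] (if (((if true then 0 else 3) == (let x = false in (if x then 9 else 0))) && false) then (2 - (let y = (\z.(6 + 8)) in (let u = ((\v.v) 2) in 2))) else (let w = false in 7))
step 2: [if@0.0.0] (if ((0 == (let x = false in (if x then 9 else 0))) && false) then (2 - (let y = (\z.(6 + 8)) in (let u = ((\v.v) 2) in 2))) else (let w = false in 7))
step 3: [let@0.0.1] (if ((0 == (if false then 9 else 0)) && false) then (2 - (let y = (\z.(6 + 8)) in (let u = ((\v.v) 2) in 2))) else (let w = false in 7))
step 4: [if@0.0.1] (if ((0 == 0) && false) then (2 - (let y = (\z.(6 + 8)) in (let u = ((\v.v) 2) in 2))) else (let w = false in 7))
step 5: [delta@0.0] (if (true && false) then (2 - (let y = (\z.(6 + 8)) in (let u = ((\v.v) 2) in 2))) else (let w = false in 7))
step 6: [delta@0] (if false then (2 - (let y = (\z.(6 + 8)) in (let u = ((\v.v) 2) in 2))) else (let w = false in 7))

Answer: delta at 0 : (true && false)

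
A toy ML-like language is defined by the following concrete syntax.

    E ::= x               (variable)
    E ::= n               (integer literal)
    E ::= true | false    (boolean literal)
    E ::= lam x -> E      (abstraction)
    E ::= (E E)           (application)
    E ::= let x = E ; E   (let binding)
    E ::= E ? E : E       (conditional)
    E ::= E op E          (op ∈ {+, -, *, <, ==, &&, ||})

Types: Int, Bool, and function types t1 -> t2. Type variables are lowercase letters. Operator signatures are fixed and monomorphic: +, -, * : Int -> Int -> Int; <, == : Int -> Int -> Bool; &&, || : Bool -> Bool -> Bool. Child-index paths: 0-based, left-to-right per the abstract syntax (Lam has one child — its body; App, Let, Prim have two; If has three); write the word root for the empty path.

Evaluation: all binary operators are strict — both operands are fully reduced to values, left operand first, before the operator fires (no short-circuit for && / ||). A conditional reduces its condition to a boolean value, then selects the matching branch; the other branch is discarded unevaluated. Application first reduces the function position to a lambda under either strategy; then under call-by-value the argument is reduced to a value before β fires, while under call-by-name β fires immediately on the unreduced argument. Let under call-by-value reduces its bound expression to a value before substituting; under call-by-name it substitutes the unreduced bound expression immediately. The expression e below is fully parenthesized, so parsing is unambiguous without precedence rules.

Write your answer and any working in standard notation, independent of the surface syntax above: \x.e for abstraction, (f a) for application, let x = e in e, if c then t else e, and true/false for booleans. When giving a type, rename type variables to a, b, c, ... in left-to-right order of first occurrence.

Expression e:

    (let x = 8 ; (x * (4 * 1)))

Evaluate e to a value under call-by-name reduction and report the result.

Trace:
step 0: (let x = 8 in (x * (4 * 1)))
step 1: [let@root] (8 * (4 * 1))
step 2: [delta@1] (8 * 4)
step 3: [delta@root] 32

Answer: 32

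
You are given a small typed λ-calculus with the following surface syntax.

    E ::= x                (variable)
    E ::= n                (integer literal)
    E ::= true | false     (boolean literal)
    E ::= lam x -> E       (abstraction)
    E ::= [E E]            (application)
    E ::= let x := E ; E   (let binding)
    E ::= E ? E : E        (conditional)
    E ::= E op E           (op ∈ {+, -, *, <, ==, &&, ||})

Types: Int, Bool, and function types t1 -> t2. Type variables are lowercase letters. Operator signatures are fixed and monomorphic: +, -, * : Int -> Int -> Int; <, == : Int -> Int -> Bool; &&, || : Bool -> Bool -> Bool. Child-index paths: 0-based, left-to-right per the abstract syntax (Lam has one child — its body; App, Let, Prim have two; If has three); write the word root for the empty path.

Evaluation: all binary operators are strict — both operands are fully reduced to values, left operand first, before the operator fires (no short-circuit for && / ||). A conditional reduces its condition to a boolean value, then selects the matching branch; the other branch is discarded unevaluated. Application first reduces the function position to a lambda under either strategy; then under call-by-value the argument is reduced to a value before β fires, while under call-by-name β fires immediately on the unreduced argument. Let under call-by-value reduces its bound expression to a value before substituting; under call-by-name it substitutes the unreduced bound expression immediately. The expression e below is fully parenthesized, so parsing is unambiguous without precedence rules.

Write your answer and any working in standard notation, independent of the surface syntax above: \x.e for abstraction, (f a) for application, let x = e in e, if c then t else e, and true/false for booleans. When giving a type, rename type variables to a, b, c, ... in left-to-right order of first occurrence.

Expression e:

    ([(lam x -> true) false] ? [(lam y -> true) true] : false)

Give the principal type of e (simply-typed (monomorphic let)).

Trace:
\x._ : a -> Bool
  unify a -> Bool ~ Bool -> b
  unify a ~ Bool
  unify Bool ~ b
_ _ : Bool
  unify Bool ~ Bool
\y._ : c -> Bool
  unify c -> Bool ~ Bool -> d
  unify c ~ Bool
  unify Bool ~ d
_ _ : Bool
  unify Bool ~ Bool

Answer: Bool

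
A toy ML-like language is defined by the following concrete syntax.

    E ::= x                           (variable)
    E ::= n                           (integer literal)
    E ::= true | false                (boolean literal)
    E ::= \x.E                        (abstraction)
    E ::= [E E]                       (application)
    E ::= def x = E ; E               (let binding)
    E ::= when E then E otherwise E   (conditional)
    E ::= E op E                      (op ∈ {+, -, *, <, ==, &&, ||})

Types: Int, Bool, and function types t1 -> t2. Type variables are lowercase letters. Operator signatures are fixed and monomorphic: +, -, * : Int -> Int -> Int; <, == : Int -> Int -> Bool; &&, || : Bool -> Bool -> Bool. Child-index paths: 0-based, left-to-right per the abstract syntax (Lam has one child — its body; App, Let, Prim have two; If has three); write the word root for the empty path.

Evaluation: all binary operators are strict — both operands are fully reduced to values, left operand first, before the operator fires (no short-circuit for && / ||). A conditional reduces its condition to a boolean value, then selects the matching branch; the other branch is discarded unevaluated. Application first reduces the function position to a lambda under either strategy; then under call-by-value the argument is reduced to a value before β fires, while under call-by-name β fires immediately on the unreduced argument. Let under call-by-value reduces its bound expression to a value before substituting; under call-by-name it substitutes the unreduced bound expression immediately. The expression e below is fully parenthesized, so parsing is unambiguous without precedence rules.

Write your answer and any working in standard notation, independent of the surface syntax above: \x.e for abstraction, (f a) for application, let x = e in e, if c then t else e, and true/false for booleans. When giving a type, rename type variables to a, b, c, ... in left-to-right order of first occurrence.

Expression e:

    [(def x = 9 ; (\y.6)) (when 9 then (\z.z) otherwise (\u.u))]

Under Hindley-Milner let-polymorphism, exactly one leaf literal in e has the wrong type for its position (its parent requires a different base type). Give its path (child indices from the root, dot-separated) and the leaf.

Answer: 1.0 : 9

Trace:
let x : Int
\y._ : a -> Int
  unify Int ~ Bool
  FAIL: mismatch Int ~ Bool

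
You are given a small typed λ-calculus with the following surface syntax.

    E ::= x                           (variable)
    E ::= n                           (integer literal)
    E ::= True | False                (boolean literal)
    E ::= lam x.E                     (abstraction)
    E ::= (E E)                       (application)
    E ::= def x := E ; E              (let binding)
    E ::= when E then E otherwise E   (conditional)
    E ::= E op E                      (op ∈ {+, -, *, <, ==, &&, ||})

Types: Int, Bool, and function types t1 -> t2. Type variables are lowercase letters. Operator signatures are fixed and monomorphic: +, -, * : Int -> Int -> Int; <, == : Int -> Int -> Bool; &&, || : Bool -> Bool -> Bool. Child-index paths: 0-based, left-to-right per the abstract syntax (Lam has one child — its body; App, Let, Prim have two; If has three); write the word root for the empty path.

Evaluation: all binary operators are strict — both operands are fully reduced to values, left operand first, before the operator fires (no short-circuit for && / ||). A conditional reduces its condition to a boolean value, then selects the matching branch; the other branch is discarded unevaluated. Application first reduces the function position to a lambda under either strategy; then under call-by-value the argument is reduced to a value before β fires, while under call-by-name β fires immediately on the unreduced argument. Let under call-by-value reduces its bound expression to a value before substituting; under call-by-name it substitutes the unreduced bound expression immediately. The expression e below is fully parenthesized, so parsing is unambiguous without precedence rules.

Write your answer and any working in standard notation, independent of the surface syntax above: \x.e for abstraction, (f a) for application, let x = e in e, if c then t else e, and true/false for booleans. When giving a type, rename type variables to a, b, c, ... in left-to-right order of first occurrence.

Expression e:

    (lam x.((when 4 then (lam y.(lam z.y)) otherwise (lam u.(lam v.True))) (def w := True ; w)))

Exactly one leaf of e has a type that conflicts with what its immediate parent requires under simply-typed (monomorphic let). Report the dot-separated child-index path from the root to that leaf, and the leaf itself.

Trace:
  unify Int ~ Bool
  FAIL: mismatch Int ~ Bool

Answer: 0.0.0 : 4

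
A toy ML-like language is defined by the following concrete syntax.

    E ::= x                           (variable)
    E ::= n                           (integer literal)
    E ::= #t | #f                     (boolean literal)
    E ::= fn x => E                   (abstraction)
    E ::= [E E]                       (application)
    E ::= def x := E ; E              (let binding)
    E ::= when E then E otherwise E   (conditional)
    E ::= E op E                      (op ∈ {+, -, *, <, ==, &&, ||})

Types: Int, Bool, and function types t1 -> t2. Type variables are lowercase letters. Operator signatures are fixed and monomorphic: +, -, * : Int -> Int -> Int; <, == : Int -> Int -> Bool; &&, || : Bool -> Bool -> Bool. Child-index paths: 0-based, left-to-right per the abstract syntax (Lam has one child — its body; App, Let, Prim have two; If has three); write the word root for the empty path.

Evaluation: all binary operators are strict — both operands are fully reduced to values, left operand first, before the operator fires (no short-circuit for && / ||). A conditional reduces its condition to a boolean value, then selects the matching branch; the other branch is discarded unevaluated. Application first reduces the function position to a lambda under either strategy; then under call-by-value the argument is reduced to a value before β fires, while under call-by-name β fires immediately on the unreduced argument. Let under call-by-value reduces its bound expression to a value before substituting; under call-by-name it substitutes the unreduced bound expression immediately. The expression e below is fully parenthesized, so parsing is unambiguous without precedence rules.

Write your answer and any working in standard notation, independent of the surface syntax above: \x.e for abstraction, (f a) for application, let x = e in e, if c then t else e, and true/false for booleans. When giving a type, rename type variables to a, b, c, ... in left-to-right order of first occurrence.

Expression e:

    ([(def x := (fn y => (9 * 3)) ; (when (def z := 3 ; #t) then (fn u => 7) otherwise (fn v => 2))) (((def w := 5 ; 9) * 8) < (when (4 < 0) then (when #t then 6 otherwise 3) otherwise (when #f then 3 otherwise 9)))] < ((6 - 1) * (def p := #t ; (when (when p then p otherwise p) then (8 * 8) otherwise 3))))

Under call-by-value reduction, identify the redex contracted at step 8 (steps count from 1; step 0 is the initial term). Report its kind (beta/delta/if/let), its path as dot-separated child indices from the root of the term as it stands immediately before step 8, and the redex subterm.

Answer: if at 0.1.1 : (if false then 3 else 9)

Derivation:
step 0: (((let x = (\y.(9 * 3)) in (if (let z = 3 in true) then (\u.7) else (\v.2))) (((let w = 5 in 9) * 8) < (if (4 < 0) then (if true then 6 else 3) else (if false then 3 else 9)))) < ((6 - 1) * (let p = true in (if (if p then p else p) then (8 * 8) else 3))))
step 1: [let@0.0] (((if (let z = 3 in true) then (\u.7) else (\v.2)) (((let w = 5 in 9) * 8) < (if (4 < 0) then (if true then 6 else 3) else (if false then 3 else 9)))) < ((6 - 1) * (let p = true in (if (if p then p else p) then (8 * 8) else 3))))
step 2: [let@0.0.0] (((if true then (\u.7) else (\v.2)) (((let w = 5 in 9) * 8) < (if (4 < 0) then (if true then 6 else 3) else (if false then 3 else 9)))) < ((6 - 1) * (let p = true in (if (if p then p else p) then (8 * 8) else 3))))
step 3: [if@0.0] (((\u.7) (((let w = 5 in 9) * 8) < (if (4 < 0) then (if true then 6 else 3) else (if false then 3 else 9)))) < ((6 - 1) * (let p = true in (if (if p then p else p) then (8 * 8) else 3))))
step 4: [let@0.1.0.0] (((\u.7) ((9 * 8) < (if (4 < 0) then (if true then 6 else 3) else (if false then 3 else 9)))) < ((6 - 1) * (let p = true in (if (if p then p else p) then (8 * 8) else 3))))
step 5: [delta@0.1.0] (((\u.7) (72 < (if (4 < 0) then (if true then 6 else 3) else (if false then 3 else 9)))) < ((6 - 1) * (let p = true in (if (if p then p else p) then (8 * 8) else 3))))
step 6: [delta@0.1.1.0] (((\u.7) (72 < (if false then (if true then 6 else 3) else (if false then 3 else 9)))) < ((6 - 1) * (let p = true in (if (if p then p else p) then (8 * 8) else 3))))
step 7: [if@0.1.1] (((\u.7) (72 < (if false then 3 else 9))) < ((6 - 1) * (let p = true in (if (if p then p else p) then (8 * 8) else 3))))
step 8: [if@0.1.1] (((\u.7) (72 < 9)) < ((6 - 1) * (let p = true in (if (if p then p else p) then (8 * 8) else 3))))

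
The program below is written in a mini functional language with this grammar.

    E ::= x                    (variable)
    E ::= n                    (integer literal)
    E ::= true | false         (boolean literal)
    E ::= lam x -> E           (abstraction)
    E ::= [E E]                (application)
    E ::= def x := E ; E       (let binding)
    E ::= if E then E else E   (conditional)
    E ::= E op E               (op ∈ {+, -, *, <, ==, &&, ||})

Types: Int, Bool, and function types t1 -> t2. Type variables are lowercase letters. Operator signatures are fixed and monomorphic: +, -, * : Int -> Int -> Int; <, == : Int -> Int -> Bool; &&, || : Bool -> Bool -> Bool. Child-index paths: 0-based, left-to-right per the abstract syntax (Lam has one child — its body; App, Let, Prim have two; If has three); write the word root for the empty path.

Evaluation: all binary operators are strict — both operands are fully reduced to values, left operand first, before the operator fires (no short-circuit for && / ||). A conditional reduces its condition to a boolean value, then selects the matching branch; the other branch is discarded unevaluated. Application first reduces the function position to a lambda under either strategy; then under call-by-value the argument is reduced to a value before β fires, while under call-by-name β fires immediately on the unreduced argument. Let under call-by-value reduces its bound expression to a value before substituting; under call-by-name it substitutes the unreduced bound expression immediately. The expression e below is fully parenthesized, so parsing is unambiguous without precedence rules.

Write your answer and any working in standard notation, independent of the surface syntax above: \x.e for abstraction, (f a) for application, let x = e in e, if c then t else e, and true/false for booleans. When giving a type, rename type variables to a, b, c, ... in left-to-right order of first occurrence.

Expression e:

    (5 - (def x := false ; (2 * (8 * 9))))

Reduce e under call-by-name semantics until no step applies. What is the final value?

Answer: -139

Working:
step 0: (5 - (let x = false in (2 * (8 * 9))))
step 1: [let@1] (5 - (2 * (8 * 9)))
step 2: [delta@1.1] (5 - (2 * 72))
step 3: [delta@1] (5 - 144)
step 4: [delta@root] -139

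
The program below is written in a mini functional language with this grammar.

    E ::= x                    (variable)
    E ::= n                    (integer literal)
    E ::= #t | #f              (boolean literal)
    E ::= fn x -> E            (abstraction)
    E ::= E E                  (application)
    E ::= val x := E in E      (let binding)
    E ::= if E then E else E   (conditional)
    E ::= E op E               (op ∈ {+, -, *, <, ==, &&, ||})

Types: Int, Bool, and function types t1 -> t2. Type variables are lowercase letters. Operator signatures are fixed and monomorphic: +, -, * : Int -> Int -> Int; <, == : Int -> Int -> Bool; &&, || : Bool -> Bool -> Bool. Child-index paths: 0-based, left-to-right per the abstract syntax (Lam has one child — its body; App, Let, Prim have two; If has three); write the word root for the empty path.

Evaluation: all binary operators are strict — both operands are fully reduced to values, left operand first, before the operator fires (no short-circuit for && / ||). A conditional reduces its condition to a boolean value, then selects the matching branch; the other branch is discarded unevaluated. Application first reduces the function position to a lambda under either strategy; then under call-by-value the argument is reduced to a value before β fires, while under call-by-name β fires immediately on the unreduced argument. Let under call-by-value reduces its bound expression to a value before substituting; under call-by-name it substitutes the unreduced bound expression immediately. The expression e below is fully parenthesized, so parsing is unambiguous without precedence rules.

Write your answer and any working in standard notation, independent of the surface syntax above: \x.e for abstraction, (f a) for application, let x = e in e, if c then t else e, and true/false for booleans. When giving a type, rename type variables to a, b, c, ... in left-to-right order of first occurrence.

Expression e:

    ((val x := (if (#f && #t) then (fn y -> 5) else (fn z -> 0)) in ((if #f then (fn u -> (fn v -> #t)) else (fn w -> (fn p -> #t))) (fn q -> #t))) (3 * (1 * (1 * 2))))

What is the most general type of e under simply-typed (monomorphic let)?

Answer: Bool

Trace:
  unify Bool ~ Bool
  unify Bool ~ Bool
  unify Bool ~ Bool
\y._ : a -> Int
\z._ : b -> Int
  unify a -> Int ~ b -> Int
  unify a ~ b
  unify Int ~ Int
let x : b -> Int
  unify Bool ~ Bool
\v._ : d -> Bool
\u._ : c -> d -> Bool
\p._ : f -> Bool
\w._ : e -> f -> Bool
  unify c -> d -> Bool ~ e -> f -> Bool
  unify c ~ e
  unify d -> Bool ~ f -> Bool
  unify d ~ f
  unify Bool ~ Bool
\q._ : g -> Bool
  unify e -> f -> Bool ~ (g -> Bool) -> h
  unify e ~ g -> Bool
  unify f -> Bool ~ h
_ _ : f -> Bool
  unify Int ~ Int
  unify Int ~ Int
  unify Int ~ Int
  unify Int ~ Int
  unify Int ~ Int
  unify Int ~ Int
  unify f -> Bool ~ Int -> i
  unify f ~ Int
  unify Bool ~ i
_ _ : Bool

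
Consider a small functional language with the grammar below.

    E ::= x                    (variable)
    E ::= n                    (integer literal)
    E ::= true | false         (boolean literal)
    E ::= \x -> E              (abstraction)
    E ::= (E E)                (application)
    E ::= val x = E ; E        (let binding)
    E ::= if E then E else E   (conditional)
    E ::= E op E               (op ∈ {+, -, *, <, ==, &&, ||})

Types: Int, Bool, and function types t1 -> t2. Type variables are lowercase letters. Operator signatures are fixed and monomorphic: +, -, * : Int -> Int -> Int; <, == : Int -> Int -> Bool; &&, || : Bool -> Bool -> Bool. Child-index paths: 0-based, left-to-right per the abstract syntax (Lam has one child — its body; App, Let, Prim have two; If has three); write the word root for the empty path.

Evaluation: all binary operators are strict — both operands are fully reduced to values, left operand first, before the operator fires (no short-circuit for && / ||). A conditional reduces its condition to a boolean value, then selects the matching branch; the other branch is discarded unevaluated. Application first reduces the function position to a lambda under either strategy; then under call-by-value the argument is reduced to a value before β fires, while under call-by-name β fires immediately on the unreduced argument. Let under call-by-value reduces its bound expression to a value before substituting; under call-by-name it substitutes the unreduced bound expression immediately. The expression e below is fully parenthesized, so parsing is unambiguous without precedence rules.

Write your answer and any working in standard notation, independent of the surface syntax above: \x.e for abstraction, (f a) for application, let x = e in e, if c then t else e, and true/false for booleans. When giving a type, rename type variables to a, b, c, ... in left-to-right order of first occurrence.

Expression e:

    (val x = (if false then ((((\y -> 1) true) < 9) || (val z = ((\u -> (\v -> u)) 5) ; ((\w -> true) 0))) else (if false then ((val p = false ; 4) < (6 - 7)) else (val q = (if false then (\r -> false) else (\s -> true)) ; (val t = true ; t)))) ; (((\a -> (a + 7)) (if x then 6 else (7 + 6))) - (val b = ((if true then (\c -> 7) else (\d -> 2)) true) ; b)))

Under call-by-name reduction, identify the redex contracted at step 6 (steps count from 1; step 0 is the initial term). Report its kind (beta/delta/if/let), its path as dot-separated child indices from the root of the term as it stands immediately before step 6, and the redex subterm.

Answer: let at 0.0.0 : (let t = true in t)

Working:
step 0: (let x = (if false then ((((\y.1) true) < 9) || (let z = ((\u.(\v.u)) 5) in ((\w.true) 0))) else (if false then ((let p = false in 4) < (6 - 7)) else (let q = (if false then (\r.false) else (\s.true)) in (let t = true in t)))) in (((\a.(a + 7)) (if x then 6 else (7 + 6))) - (let b = ((if true then (\c.7) else (\d.2)) true) in b)))
step 1: [let@root] (((\a.(a + 7)) (if (if false then ((((\y.1) true) < 9) || (let z = ((\u.(\v.u)) 5) in ((\w.true) 0))) else (if false then ((let p = false in 4) < (6 - 7)) else (let q = (if false then (\r.false) else (\s.true)) in (let t = true in t)))) then 6 else (7 + 6))) - (let b = ((if true then (\c.7) else (\d.2)) true) in b))
step 2: [beta@0] (((if (if false then ((((\y.1) true) < 9) || (let z = ((\u.(\v.u)) 5) in ((\w.true) 0))) else (if false then ((let p = false in 4) < (6 - 7)) else (let q = (if false then (\r.false) else (\s.true)) in (let t = true in t)))) then 6 else (7 + 6)) + 7) - (let b = ((if true then (\c.7) else (\d.2)) true) in b))
step 3: [if@0.0.0] (((if (if false then ((let p = false in 4) < (6 - 7)) else (let q = (if false then (\r.false) else (\s.true)) in (let t = true in t))) then 6 else (7 + 6)) + 7) - (let b = ((if true then (\c.7) else (\d.2)) true) in b))
step 4: [if@0.0.0] (((if (let q = (if false then (\r.false) else (\s.true)) in (let t = true in t)) then 6 else (7 + 6)) + 7) - (let b = ((if true then (\c.7) else (\d.2)) true) in b))
step 5: [let@0.0.0] (((if (let t = true in t) then 6 else (7 + 6)) + 7) - (let b = ((if true then (\c.7) else (\d.2)) true) in b))
step 6: [let@0.0.0] (((if true then 6 else (7 + 6)) + 7) - (let b = ((if true then (\c.7) else (\d.2)) true) in b))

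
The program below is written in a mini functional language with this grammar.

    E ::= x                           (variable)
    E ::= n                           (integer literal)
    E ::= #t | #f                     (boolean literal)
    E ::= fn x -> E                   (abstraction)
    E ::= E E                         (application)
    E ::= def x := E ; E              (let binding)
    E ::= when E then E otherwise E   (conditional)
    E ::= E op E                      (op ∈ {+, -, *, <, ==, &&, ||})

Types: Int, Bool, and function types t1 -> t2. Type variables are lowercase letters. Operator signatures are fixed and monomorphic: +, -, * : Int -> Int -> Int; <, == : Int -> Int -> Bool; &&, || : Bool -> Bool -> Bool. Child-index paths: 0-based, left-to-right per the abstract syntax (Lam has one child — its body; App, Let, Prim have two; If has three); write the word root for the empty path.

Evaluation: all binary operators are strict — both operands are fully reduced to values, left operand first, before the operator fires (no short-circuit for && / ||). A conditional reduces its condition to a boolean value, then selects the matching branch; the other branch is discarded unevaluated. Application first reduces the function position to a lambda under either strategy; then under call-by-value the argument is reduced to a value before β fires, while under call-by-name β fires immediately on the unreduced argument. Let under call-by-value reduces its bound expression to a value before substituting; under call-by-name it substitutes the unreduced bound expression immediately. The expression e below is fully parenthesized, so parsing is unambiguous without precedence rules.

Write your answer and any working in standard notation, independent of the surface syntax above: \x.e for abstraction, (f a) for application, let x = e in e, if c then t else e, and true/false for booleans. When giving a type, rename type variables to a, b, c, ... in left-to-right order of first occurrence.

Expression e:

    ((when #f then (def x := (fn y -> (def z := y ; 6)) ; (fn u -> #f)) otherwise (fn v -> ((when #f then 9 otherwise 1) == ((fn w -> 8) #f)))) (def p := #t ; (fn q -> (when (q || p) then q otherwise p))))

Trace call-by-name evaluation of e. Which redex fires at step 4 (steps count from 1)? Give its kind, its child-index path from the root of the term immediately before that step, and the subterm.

Answer: beta at 1 : ((\w.8) false)

Trace:
step 0: ((if false then (let x = (\y.(let z = y in 6)) in (\u.false)) else (\v.((if false then 9 else 1) == ((\w.8) false)))) (let p = true in (\q.(if (q || p) then q else p))))
step 1: [if@0] ((\v.((if false then 9 else 1) == ((\w.8) false))) (let p = true in (\q.(if (q || p) then q else p))))
step 2: [beta@root] ((if false then 9 else 1) == ((\w.8) false))
step 3: [if@0] (1 == ((\w.8) false))
step 4: [beta@1] (1 == 8)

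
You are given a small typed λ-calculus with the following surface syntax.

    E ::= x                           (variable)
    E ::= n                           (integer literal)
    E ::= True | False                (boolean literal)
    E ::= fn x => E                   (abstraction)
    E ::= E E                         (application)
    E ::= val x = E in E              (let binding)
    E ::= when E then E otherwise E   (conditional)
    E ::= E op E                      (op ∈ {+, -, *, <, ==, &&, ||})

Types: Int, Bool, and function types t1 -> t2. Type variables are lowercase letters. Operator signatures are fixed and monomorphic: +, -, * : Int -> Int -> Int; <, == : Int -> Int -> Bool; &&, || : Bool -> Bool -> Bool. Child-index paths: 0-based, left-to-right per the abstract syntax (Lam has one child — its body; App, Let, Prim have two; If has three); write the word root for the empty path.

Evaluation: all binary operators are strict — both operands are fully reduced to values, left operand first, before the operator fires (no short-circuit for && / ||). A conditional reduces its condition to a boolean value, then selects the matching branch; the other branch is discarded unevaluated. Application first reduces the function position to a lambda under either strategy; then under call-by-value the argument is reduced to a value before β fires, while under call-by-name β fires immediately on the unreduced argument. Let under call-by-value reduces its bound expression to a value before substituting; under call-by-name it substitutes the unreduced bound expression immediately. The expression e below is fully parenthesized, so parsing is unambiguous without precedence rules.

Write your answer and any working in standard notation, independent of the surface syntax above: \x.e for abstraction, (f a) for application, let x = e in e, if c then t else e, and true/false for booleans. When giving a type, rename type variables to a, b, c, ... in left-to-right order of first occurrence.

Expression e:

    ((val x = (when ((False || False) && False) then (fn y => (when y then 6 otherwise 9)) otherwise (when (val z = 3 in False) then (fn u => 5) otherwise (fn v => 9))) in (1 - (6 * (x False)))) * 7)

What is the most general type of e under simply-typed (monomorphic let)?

Answer: Int

Trace:
  unify Bool ~ Bool
  unify Bool ~ Bool
  unify Bool ~ Bool
  unify Bool ~ Bool
  unify Bool ~ Bool
y : a
  unify a ~ Bool
  unify Int ~ Int
\y._ : Bool -> Int
let z : Int
  unify Bool ~ Bool
\u._ : b -> Int
\v._ : c -> Int
  unify b -> Int ~ c -> Int
  unify b ~ c
  unify Int ~ Int
  unify Bool -> Int ~ c -> Int
  unify Bool ~ c
  unify Int ~ Int
let x : Bool -> Int
  unify Int ~ Int
  unify Int ~ Int
x : Bool -> Int
  unify Bool -> Int ~ Bool -> d
  unify Bool ~ Bool
  unify Int ~ d
_ _ : Int
  unify Int ~ Int
  unify Int ~ Int
  unify Int ~ Int
  unify Int ~ Int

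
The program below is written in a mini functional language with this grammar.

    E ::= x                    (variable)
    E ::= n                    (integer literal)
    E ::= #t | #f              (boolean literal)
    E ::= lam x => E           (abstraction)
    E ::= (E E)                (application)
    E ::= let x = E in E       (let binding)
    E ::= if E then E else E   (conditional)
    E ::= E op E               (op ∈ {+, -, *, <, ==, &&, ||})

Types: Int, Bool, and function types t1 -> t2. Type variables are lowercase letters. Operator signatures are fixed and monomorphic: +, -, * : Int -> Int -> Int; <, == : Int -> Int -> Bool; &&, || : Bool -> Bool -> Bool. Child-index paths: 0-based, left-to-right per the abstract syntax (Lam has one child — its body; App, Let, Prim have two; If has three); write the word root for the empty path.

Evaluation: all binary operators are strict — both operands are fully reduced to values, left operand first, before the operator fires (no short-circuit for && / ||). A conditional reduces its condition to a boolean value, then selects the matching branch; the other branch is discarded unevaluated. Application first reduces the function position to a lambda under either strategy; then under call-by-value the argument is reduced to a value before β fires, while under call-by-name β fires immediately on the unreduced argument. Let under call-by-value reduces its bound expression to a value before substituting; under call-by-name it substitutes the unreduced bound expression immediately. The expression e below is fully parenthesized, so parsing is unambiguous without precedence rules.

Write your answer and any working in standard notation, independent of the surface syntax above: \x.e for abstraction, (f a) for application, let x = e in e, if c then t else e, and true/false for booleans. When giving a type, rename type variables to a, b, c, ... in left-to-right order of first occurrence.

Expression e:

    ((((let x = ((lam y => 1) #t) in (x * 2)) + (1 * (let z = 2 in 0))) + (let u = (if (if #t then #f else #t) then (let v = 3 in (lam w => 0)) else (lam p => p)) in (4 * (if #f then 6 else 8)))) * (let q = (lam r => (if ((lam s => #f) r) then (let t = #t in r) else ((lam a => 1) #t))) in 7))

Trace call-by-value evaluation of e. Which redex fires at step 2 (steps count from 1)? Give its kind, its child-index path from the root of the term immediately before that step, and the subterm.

Derivation:
step 0: ((((let x = ((\y.1) true) in (x * 2)) + (1 * (let z = 2 in 0))) + (let u = (if (if true then false else true) then (let v = 3 in (\w.0)) else (\p.p)) in (4 * (if false then 6 else 8)))) * (let q = (\r.(if ((\s.false) r) then (let t = true in r) else ((\a.1) true))) in 7))
step 1: [beta@0.0.0.0] ((((let x = 1 in (x * 2)) + (1 * (let z = 2 in 0))) + (let u = (if (if true then false else true) then (let v = 3 in (\w.0)) else (\p.p)) in (4 * (if false then 6 else 8)))) * (let q = (\r.(if ((\s.false) r) then (let t = true in r) else ((\a.1) true))) in 7))
step 2: [let@0.0.0] ((((1 * 2) + (1 * (let z = 2 in 0))) + (let u = (if (if true then false else true) then (let v = 3 in (\w.0)) else (\p.p)) in (4 * (if false then 6 else 8)))) * (let q = (\r.(if ((\s.false) r) then (let t = true in r) else ((\a.1) true))) in 7))

Answer: let at 0.0.0 : (let x = 1 in (x * 2))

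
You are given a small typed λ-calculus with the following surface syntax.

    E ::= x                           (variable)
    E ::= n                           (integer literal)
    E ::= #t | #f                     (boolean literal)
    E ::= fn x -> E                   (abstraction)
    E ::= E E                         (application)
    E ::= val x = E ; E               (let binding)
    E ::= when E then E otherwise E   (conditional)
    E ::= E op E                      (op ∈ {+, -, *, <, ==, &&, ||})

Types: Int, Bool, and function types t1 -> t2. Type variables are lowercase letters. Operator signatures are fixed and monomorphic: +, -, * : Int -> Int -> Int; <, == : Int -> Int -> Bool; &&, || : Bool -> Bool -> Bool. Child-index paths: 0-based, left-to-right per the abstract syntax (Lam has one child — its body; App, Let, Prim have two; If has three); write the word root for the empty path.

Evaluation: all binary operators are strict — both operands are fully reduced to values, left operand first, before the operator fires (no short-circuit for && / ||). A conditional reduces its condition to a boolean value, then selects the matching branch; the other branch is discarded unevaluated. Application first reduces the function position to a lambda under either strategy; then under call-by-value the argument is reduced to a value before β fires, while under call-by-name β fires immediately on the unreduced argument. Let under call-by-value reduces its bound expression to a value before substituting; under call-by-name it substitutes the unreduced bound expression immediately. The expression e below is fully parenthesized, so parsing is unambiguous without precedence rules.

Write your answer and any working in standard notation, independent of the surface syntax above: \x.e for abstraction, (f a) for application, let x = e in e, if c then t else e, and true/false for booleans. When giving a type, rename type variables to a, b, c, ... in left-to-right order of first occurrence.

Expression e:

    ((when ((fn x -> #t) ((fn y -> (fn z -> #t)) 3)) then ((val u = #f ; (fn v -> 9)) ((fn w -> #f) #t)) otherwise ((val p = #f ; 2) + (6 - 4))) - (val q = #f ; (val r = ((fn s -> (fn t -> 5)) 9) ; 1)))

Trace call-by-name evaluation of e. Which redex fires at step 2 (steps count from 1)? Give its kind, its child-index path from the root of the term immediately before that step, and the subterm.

Answer: if at 0 : (if true then ((let u = false in (\v.9)) ((\w.false) true)) else ((let p = false in 2) + (6 - 4)))

Working:
step 0: ((if ((\x.true) ((\y.(\z.true)) 3)) then ((let u = false in (\v.9)) ((\w.false) true)) else ((let p = false in 2) + (6 - 4))) - (let q = false in (let r = ((\s.(\t.5)) 9) in 1)))
step 1: [beta@0.0] ((if true then ((let u = false in (\v.9)) ((\w.false) true)) else ((let p = false in 2) + (6 - 4))) - (let q = false in (let r = ((\s.(\t.5)) 9) in 1)))
step 2: [if@0] (((let u = false in (\v.9)) ((\w.false) true)) - (let q = false in (let r = ((\s.(\t.5)) 9) in 1)))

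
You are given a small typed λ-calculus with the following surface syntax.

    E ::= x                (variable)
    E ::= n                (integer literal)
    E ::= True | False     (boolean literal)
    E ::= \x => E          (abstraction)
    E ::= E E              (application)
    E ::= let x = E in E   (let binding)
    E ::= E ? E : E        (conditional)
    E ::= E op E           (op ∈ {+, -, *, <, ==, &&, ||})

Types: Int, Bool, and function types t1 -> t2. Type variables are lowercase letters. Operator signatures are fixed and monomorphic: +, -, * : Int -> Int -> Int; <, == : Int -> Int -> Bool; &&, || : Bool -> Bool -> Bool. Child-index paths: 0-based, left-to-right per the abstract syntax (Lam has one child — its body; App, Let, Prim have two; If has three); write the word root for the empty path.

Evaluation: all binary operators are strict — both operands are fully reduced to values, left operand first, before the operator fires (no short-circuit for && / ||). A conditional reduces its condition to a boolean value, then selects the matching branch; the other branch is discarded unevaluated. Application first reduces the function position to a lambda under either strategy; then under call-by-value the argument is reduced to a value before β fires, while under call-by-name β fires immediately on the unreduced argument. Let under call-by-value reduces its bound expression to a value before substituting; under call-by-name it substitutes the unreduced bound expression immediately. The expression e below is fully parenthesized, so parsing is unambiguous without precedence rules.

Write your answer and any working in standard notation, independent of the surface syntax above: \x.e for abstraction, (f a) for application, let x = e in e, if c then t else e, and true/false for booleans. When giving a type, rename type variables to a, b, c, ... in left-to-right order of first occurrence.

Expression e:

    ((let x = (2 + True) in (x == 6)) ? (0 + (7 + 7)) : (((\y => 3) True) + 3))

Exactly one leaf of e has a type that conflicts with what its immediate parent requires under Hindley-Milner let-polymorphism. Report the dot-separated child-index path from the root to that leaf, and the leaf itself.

Working:
  unify Int ~ Int
  unify Bool ~ Int
  FAIL: mismatch Bool ~ Int

Answer: 0.0.1 : true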